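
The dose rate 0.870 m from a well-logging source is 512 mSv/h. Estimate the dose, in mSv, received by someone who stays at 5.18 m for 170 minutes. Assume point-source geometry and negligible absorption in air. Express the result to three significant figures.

Using I₁d₁² = I₂d₂², rate at 5.18 m:
512 × (0.870/5.18)² = 512 × 0.02821 = 14.44 mSv/h.
Dose = rate × time = 14.44 mSv/h × 2.833 h = 40.91 mSv.

40.9 mSv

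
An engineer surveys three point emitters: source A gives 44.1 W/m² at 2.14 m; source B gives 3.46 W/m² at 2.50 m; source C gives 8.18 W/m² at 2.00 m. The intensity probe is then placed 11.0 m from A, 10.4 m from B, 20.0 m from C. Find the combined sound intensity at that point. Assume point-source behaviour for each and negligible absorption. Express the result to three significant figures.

Each source contributes Iᵢ·(dᵢ/rᵢ)²; contributions add.
A: 44.1 × (2.14/11.0)² = 1.669 W/m²
B: 3.46 × (2.50/10.4)² = 0.1999 W/m²
C: 8.18 × (2.00/20.0)² = 0.08180 W/m²
Total = 1.669 + 0.1999 + 0.08180 = 1.951 W/m².

1.95 W/m²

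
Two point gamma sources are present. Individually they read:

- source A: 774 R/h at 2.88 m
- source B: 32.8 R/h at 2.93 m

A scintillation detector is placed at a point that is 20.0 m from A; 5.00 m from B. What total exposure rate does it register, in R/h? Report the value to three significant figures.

Each source contributes Iᵢ·(dᵢ/rᵢ)²; contributions add.
A: 774 × (2.88/20.0)² = 16.05 R/h
B: 32.8 × (2.93/5.00)² = 11.26 R/h
Total = 16.05 + 11.26 = 27.31 R/h.

27.3 R/h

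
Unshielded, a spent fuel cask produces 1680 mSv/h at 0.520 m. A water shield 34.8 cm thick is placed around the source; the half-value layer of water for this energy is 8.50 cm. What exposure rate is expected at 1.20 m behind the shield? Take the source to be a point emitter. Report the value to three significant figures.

18.5 mSv/h

Distance alone: 1680 × (0.520/1.20)² = 1680 × 0.1878 = 315.5 mSv/h.
Shield: 34.8/8.50 = 4.094 half-value layers → attenuation 2^(−4.094) = 0.05856.
Combined: 315.5 × 0.05856 = 18.48 mSv/h.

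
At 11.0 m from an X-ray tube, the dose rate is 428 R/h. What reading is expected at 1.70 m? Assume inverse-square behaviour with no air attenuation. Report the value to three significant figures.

17900 R/h

Intensity scales as (d₁/d₂)², so the rate at 1.70 m is
428 × (11.0/1.70)² = 428 × 41.87 = 17920 R/h.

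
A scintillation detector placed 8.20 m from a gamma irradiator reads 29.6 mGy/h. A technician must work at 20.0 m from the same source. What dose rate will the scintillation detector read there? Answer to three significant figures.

Applying the 1/r² law, scaling from 8.20 m to 20.0 m:
29.6 × (8.20/20.0)² = 29.6 × 0.1681 = 4.976 mGy/h.

4.98 mGy/h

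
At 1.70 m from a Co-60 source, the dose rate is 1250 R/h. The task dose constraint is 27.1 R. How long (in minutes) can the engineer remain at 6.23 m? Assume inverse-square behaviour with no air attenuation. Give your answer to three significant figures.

Using I₁d₁² = I₂d₂², rate at 6.23 m:
1250 × (1.70/6.23)² = 1250 × 0.07446 = 93.08 R/h.
Stay time = 27.1 R ÷ 93.08 R/h = 0.2911 h = 17.47 min.

17.5 min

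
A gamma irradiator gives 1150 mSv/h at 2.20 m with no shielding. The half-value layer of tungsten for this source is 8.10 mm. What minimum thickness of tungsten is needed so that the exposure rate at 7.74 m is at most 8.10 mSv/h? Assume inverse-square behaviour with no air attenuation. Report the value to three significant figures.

28.5 mm

At 7.74 m, distance alone gives 1150 × (2.20/7.74)² = 1150 × 0.08079 = 92.91 mSv/h.
Further attenuation needed: 92.91/8.10 = 11.47.
n = log₂(11.47) = 3.520 half-value layers.
Thickness = 3.520 × 8.10 mm = 28.51 mm.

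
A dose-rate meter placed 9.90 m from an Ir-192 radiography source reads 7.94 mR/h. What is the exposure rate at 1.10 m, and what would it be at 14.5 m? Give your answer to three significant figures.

643 mR/h; 3.70 mR/h

By the inverse-square law,
At 1.10 m: (9.90/1.10)² = 81.00, so 7.94 × 81.00 = 643.1 mR/h
At 14.5 m: 643.1 × (1.10/14.5)² = 643.1 × 0.005755 = 3.701 mR/h.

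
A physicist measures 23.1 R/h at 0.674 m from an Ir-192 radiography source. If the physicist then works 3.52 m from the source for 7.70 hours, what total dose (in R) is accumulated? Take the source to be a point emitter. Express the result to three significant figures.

6.52 R

Intensity scales as (d₁/d₂)², so rate at 3.52 m:
23.1 × (0.674/3.52)² = 23.1 × 0.03666 = 0.8468 R/h.
Dose = rate × time = 0.8468 R/h × 7.700 h = 6.520 R.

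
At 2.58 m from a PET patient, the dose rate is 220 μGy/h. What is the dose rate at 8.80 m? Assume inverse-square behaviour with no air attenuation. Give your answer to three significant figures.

18.9 μGy/h

Applying the 1/r² law, the rate at 8.80 m is
220 × (2.58/8.80)² = 220 × 0.08596 = 18.91 μGy/h.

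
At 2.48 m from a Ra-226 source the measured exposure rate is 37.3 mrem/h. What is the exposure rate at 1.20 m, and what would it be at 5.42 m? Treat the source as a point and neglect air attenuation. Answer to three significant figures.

Intensity scales as (d₁/d₂)², so
At 1.20 m: (2.48/1.20)² = 4.271, so 37.3 × 4.271 = 159.3 mrem/h
At 5.42 m: 159.3 × (1.20/5.42)² = 159.3 × 0.04902 = 7.809 mrem/h.

159 mrem/h; 7.81 mrem/h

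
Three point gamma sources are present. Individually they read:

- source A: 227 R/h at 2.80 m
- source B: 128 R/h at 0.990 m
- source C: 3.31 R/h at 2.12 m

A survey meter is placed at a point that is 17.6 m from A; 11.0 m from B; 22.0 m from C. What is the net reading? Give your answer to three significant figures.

By superposition, sum each source's inverse-square contribution:
A: 227 × (2.80/17.6)² = 5.745 R/h
B: 128 × (0.990/11.0)² = 1.037 R/h
C: 3.31 × (2.12/22.0)² = 0.03074 R/h
Total = 5.745 + 1.037 + 0.03074 = 6.813 R/h.

6.81 R/h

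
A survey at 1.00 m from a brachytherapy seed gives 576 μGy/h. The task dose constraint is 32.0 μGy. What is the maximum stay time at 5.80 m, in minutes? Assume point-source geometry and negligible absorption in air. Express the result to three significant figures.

112 min

By the inverse-square law, rate at 5.80 m:
576 × (1.00/5.80)² = 576 × 0.02973 = 17.12 μGy/h.
Stay time = 32.0 μGy ÷ 17.12 μGy/h = 1.869 h = 112.1 min.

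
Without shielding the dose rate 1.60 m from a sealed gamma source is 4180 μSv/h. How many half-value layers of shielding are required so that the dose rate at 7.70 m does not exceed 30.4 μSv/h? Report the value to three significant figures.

At 7.70 m, distance alone gives 4180 × (1.60/7.70)² = 4180 × 0.04318 = 180.5 μSv/h.
Further attenuation needed: 180.5/30.4 = 5.938.
n = log₂(5.938) = 2.570 half-value layers.

2.57 half-value layers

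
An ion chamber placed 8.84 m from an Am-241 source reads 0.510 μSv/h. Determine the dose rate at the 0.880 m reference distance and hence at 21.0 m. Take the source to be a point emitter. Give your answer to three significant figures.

By the inverse-square law,
At 0.880 m: 0.510 × (8.84/0.880)² = 0.510 × 100.9 = 51.46 μSv/h
At 21.0 m: 51.46 × (0.880/21.0)² = 51.46 × 0.001756 = 0.09036 μSv/h.

51.5 μSv/h; 0.0904 μSv/h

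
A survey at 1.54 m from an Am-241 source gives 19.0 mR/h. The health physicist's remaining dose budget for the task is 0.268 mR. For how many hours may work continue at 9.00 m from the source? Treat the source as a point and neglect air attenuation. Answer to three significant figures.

0.482 h

Intensity scales as (d₁/d₂)², so rate at 9.00 m:
(1.54/9.00)² = 0.02928, so 19.0 × 0.02928 = 0.5563 mR/h.
Stay time = 0.268 mR ÷ 0.5563 mR/h = 0.4818 h.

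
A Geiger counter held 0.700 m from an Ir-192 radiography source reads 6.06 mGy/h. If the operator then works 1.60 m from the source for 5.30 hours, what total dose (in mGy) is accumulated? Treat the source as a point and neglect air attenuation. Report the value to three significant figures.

Applying the 1/r² law, rate at 1.60 m:
(0.700/1.60)² = 0.1914, so 6.06 × 0.1914 = 1.160 mGy/h.
Dose = rate × time = 1.160 mGy/h × 5.300 h = 6.148 mGy.

6.15 mGy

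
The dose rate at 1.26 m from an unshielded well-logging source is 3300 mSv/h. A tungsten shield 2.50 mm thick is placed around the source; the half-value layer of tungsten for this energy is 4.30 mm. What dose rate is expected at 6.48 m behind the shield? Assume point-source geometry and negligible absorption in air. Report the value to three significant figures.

83.4 mSv/h

Distance alone: (1.26/6.48)² = 0.03781, so 3300 × 0.03781 = 124.8 mSv/h.
Shield: 2.50/4.30 = 0.5814 half-value layers → attenuation 2^(−0.5814) = 0.6683.
Combined: 124.8 × 0.6683 = 83.40 mSv/h.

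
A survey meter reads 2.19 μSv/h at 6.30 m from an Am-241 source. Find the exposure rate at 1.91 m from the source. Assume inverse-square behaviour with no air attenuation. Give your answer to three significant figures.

23.8 μSv/h

Intensity scales as (d₁/d₂)², so the rate at 1.91 m is
2.19 × (6.30/1.91)² = 2.19 × 10.88 = 23.83 μSv/h.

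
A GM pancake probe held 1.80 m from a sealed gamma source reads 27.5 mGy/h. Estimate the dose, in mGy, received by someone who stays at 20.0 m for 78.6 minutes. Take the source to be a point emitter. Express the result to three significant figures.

0.292 mGy

Using I₁d₁² = I₂d₂², rate at 20.0 m:
(1.80/20.0)² = 0.008100, so 27.5 × 0.008100 = 0.2227 mGy/h.
Dose = rate × time = 0.2227 mGy/h × 1.310 h = 0.2917 mGy.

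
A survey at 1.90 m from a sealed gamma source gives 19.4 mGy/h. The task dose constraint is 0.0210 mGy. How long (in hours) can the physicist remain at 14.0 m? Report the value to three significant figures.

Intensity scales as (d₁/d₂)², so rate at 14.0 m:
19.4 × (1.90/14.0)² = 19.4 × 0.01842 = 0.3573 mGy/h.
Stay time = 0.0210 mGy ÷ 0.3573 mGy/h = 0.05877 h.

0.0588 h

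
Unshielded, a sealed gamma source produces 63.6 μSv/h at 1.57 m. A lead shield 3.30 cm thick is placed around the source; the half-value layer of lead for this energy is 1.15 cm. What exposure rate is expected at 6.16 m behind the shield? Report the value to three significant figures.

0.565 μSv/h

Distance alone: 63.6 × (1.57/6.16)² = 63.6 × 0.06496 = 4.131 μSv/h.
Shield: 3.30/1.15 = 2.870 half-value layers → attenuation 2^(−2.870) = 0.1368.
Combined: 4.131 × 0.1368 = 0.5651 μSv/h.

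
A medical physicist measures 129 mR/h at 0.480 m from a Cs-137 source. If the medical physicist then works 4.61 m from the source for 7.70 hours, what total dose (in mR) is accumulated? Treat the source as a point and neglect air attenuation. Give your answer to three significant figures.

10.8 mR

By the inverse-square law, rate at 4.61 m:
129 × (0.480/4.61)² = 129 × 0.01084 = 1.398 mR/h.
Dose = rate × time = 1.398 mR/h × 7.700 h = 10.76 mR.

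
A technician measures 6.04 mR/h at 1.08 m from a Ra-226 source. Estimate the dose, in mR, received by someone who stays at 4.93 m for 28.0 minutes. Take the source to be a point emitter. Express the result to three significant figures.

0.135 mR

Intensity scales as (d₁/d₂)², so rate at 4.93 m:
(1.08/4.93)² = 0.04799, so 6.04 × 0.04799 = 0.2899 mR/h.
Dose = rate × time = 0.2899 mR/h × 0.4667 h = 0.1353 mR.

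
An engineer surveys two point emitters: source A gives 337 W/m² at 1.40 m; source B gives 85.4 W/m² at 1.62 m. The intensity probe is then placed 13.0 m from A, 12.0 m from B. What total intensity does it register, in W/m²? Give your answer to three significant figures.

By superposition, sum each source's inverse-square contribution:
A: 337 × (1.40/13.0)² = 3.908 W/m²
B: 85.4 × (1.62/12.0)² = 1.556 W/m²
Total = 3.908 + 1.556 = 5.464 W/m².

5.46 W/m²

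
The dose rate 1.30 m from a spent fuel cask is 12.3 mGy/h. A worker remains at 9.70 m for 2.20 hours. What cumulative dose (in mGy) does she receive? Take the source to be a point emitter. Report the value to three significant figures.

Applying the 1/r² law, rate at 9.70 m:
(1.30/9.70)² = 0.01796, so 12.3 × 0.01796 = 0.2209 mGy/h.
Dose = rate × time = 0.2209 mGy/h × 2.200 h = 0.4860 mGy.

0.486 mGy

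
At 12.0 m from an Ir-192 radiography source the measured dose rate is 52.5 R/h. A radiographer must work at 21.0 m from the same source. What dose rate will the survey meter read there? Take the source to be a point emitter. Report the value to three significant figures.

17.1 R/h

Intensity scales as (d₁/d₂)², so scaling from 12.0 m to 21.0 m:
52.5 × (12.0/21.0)² = 52.5 × 0.3265 = 17.14 R/h.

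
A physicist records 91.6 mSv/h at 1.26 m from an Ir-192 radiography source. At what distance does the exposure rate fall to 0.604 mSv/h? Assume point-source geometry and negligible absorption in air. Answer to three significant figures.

By the inverse-square law, d₂ = d₁·√(I₁/I₂).
I₁/I₂ = 91.6/0.604 = 151.7, so d₂ = 1.26 × √151.7 = 15.52 m.

15.5 m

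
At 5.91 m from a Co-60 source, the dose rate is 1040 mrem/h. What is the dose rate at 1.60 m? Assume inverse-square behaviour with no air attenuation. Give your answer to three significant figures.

14200 mrem/h

Since intensity falls as 1/r², the rate at 1.60 m is
1040 × (5.91/1.60)² = 1040 × 13.64 = 14190 mrem/h.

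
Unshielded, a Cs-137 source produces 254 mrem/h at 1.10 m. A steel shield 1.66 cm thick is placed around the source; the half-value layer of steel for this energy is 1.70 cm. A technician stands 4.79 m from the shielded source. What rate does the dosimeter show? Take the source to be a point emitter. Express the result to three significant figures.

Distance alone: (1.10/4.79)² = 0.05274, so 254 × 0.05274 = 13.40 mrem/h.
Shield: 1.66/1.70 = 0.9765 half-value layers → attenuation 2^(−0.9765) = 0.5082.
Combined: 13.40 × 0.5082 = 6.810 mrem/h.

6.81 mrem/h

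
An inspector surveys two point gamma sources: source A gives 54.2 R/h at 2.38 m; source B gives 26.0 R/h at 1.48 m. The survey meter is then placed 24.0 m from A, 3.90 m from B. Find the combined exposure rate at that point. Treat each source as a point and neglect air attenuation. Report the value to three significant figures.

4.28 R/h

By superposition, sum each source's inverse-square contribution:
A: 54.2 × (2.38/24.0)² = 0.5330 R/h
B: 26.0 × (1.48/3.90)² = 3.744 R/h
Total = 0.5330 + 3.744 = 4.277 R/h.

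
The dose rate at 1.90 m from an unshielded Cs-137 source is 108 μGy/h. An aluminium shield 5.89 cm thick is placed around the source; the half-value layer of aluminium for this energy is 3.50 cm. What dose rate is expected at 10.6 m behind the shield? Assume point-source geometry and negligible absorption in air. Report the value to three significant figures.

Distance alone: (1.90/10.6)² = 0.03213, so 108 × 0.03213 = 3.470 μGy/h.
Shield: 5.89/3.50 = 1.683 half-value layers → attenuation 2^(−1.683) = 0.3114.
Combined: 3.470 × 0.3114 = 1.081 μGy/h.

1.08 μGy/h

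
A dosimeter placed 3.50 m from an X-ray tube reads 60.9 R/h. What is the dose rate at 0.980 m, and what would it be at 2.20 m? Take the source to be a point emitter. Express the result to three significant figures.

777 R/h; 154 R/h

Since intensity falls as 1/r²,
At 0.980 m: 60.9 × (3.50/0.980)² = 60.9 × 12.76 = 777.1 R/h
At 2.20 m: (0.980/2.20)² = 0.1984, so 777.1 × 0.1984 = 154.2 R/h.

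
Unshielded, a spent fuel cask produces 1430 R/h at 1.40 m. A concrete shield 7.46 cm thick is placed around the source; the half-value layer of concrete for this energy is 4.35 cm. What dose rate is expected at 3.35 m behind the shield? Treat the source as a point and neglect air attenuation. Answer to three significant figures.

Distance alone: (1.40/3.35)² = 0.1746, so 1430 × 0.1746 = 249.7 R/h.
Shield: 7.46/4.35 = 1.715 half-value layers → attenuation 2^(−1.715) = 0.3046.
Combined: 249.7 × 0.3046 = 76.06 R/h.

76.1 R/h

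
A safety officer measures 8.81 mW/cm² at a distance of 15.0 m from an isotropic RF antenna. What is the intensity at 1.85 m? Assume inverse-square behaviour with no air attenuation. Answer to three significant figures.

Since intensity falls as 1/r², the rate at 1.85 m is
(15.0/1.85)² = 65.74, so 8.81 × 65.74 = 579.2 mW/cm².

579 mW/cm²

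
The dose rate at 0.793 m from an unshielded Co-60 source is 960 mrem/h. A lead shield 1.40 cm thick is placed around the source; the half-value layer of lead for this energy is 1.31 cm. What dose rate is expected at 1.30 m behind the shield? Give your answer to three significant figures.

Distance alone: 960 × (0.793/1.30)² = 960 × 0.3721 = 357.2 mrem/h.
Shield: 1.40/1.31 = 1.069 half-value layers → attenuation 2^(−1.069) = 0.4766.
Combined: 357.2 × 0.4766 = 170.2 mrem/h.

170 mrem/h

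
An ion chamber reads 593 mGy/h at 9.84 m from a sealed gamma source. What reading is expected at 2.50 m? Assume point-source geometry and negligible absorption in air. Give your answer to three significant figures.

Applying the 1/r² law, the rate at 2.50 m is
(9.84/2.50)² = 15.49, so 593 × 15.49 = 9186 mGy/h.

9190 mGy/h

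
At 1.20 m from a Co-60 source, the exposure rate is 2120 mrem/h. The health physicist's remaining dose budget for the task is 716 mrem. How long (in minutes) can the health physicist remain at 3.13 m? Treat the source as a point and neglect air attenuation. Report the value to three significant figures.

138 min

Intensity scales as (d₁/d₂)², so rate at 3.13 m:
(1.20/3.13)² = 0.1470, so 2120 × 0.1470 = 311.6 mrem/h.
Stay time = 716 mrem ÷ 311.6 mrem/h = 2.298 h = 137.9 min.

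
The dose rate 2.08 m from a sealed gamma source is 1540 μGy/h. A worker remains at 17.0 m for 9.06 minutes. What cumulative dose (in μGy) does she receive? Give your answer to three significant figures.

3.48 μGy

Intensity scales as (d₁/d₂)², so rate at 17.0 m:
(2.08/17.0)² = 0.01497, so 1540 × 0.01497 = 23.05 μGy/h.
Dose = rate × time = 23.05 μGy/h × 0.1510 h = 3.481 μGy.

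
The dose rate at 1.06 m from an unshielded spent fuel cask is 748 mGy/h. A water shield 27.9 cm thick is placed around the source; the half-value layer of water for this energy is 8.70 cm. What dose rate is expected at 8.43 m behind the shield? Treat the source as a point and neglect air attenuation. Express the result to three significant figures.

Distance alone: 748 × (1.06/8.43)² = 748 × 0.01581 = 11.83 mGy/h.
Shield: 27.9/8.70 = 3.207 half-value layers → attenuation 2^(−3.207) = 0.1083.
Combined: 11.83 × 0.1083 = 1.281 mGy/h.

1.28 mGy/h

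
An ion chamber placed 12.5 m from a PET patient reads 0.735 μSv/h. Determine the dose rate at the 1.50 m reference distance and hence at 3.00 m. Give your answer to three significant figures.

51.0 μSv/h; 12.8 μSv/h

Since intensity falls as 1/r²,
At 1.50 m: (12.5/1.50)² = 69.44, so 0.735 × 69.44 = 51.04 μSv/h
At 3.00 m: 51.04 × (1.50/3.00)² = 51.04 × 0.2500 = 12.76 μSv/h.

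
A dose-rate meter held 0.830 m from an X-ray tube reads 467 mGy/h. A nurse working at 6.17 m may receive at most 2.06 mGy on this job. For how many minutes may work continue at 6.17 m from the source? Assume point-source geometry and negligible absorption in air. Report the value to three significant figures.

14.6 min

By the inverse-square law, rate at 6.17 m:
(0.830/6.17)² = 0.01810, so 467 × 0.01810 = 8.453 mGy/h.
Stay time = 2.06 mGy ÷ 8.453 mGy/h = 0.2437 h = 14.62 min.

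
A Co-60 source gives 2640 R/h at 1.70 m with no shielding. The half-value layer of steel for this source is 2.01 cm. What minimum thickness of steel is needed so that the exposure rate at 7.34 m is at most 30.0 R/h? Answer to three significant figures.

4.50 cm

At 7.34 m, distance alone gives 2640 × (1.70/7.34)² = 2640 × 0.05364 = 141.6 R/h.
Further attenuation needed: 141.6/30.0 = 4.720.
n = log₂(4.720) = 2.239 half-value layers.
Thickness = 2.239 × 2.01 cm = 4.500 cm.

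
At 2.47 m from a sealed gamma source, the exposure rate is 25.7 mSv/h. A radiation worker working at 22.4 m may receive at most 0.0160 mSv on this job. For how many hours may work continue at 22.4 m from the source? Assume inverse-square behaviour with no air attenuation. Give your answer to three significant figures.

0.0512 h

Applying the 1/r² law, rate at 22.4 m:
(2.47/22.4)² = 0.01216, so 25.7 × 0.01216 = 0.3125 mSv/h.
Stay time = 0.0160 mSv ÷ 0.3125 mSv/h = 0.05120 h.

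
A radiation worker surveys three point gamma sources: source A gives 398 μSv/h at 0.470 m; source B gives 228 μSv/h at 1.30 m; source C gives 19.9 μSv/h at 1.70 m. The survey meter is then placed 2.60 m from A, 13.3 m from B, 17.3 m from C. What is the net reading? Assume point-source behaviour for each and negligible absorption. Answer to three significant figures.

15.4 μSv/h

By superposition, sum each source's inverse-square contribution:
A: 398 × (0.470/2.60)² = 13.01 μSv/h
B: 228 × (1.30/13.3)² = 2.178 μSv/h
C: 19.9 × (1.70/17.3)² = 0.1922 μSv/h
Total = 13.01 + 2.178 + 0.1922 = 15.38 μSv/h.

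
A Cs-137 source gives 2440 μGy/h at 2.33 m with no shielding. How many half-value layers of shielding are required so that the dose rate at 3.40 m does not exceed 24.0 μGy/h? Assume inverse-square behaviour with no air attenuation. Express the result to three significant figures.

5.58 half-value layers

At 3.40 m, distance alone gives (2.33/3.40)² = 0.4696, so 2440 × 0.4696 = 1146 μGy/h.
Further attenuation needed: 1146/24.0 = 47.75.
n = log₂(47.75) = 5.577 half-value layers.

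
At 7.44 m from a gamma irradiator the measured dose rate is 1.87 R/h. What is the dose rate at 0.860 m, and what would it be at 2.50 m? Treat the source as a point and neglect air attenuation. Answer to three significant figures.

Applying the 1/r² law,
At 0.860 m: (7.44/0.860)² = 74.84, so 1.87 × 74.84 = 140.0 R/h
At 2.50 m: (0.860/2.50)² = 0.1183, so 140.0 × 0.1183 = 16.56 R/h.

140 R/h; 16.6 R/h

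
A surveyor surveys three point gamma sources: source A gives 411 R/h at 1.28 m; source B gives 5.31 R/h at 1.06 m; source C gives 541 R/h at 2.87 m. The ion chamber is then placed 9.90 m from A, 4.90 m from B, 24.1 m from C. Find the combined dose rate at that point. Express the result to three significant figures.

14.8 R/h

By superposition, sum each source's inverse-square contribution:
A: 411 × (1.28/9.90)² = 6.871 R/h
B: 5.31 × (1.06/4.90)² = 0.2485 R/h
C: 541 × (2.87/24.1)² = 7.672 R/h
Total = 6.871 + 0.2485 + 7.672 = 14.79 R/h.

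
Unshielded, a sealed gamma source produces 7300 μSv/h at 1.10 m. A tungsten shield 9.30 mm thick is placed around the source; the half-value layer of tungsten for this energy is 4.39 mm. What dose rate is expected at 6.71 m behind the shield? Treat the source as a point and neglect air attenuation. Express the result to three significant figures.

45.2 μSv/h

Distance alone: (1.10/6.71)² = 0.02687, so 7300 × 0.02687 = 196.2 μSv/h.
Shield: 9.30/4.39 = 2.118 half-value layers → attenuation 2^(−2.118) = 0.2304.
Combined: 196.2 × 0.2304 = 45.20 μSv/h.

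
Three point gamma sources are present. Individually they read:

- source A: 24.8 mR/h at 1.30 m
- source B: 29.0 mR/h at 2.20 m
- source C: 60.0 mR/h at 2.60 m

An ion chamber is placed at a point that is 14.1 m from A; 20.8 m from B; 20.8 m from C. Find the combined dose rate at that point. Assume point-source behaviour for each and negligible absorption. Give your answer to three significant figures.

1.47 mR/h

Each source contributes Iᵢ·(dᵢ/rᵢ)²; contributions add.
A: 24.8 × (1.30/14.1)² = 0.2108 mR/h
B: 29.0 × (2.20/20.8)² = 0.3244 mR/h
C: 60.0 × (2.60/20.8)² = 0.9375 mR/h
Total = 0.2108 + 0.3244 + 0.9375 = 1.473 mR/h.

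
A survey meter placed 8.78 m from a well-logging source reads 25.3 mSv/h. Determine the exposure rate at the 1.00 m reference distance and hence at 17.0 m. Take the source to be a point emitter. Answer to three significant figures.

Intensity scales as (d₁/d₂)², so
At 1.00 m: 25.3 × (8.78/1.00)² = 25.3 × 77.09 = 1950 mSv/h
At 17.0 m: (1.00/17.0)² = 0.003460, so 1950 × 0.003460 = 6.747 mSv/h.

1950 mSv/h; 6.75 mSv/h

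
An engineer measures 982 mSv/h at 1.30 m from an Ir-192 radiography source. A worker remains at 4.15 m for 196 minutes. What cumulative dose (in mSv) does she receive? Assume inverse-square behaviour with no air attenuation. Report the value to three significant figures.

Using I₁d₁² = I₂d₂², rate at 4.15 m:
982 × (1.30/4.15)² = 982 × 0.09813 = 96.36 mSv/h.
Dose = rate × time = 96.36 mSv/h × 3.267 h = 314.8 mSv.

315 mSv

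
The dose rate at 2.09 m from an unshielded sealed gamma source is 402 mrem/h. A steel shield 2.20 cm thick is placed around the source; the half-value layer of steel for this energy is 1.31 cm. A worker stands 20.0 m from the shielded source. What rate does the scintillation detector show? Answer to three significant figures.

1.37 mrem/h

Distance alone: (2.09/20.0)² = 0.01092, so 402 × 0.01092 = 4.390 mrem/h.
Shield: 2.20/1.31 = 1.679 half-value layers → attenuation 2^(−1.679) = 0.3123.
Combined: 4.390 × 0.3123 = 1.371 mrem/h.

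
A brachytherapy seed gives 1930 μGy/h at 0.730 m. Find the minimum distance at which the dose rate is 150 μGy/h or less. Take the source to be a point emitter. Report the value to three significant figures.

2.62 m

Using I₁d₁² = I₂d₂², d₂ = d₁·√(I₁/I₂).
I₁/I₂ = 1930/150 = 12.87, so d₂ = 0.730 × √12.87 = 2.619 m.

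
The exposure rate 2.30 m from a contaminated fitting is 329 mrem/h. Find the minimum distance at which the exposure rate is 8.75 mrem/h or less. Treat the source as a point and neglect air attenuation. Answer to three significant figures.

14.1 m

Since intensity falls as 1/r², d₂ = d₁·√(I₁/I₂).
I₁/I₂ = 329/8.75 = 37.60, so d₂ = 2.30 × √37.60 = 14.10 m.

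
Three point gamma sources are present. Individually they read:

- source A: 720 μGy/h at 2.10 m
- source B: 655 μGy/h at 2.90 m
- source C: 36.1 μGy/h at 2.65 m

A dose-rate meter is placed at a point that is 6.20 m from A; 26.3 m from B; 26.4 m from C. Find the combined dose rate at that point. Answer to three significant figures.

90.9 μGy/h

By superposition, sum each source's inverse-square contribution:
A: 720 × (2.10/6.20)² = 82.60 μGy/h
B: 655 × (2.90/26.3)² = 7.964 μGy/h
C: 36.1 × (2.65/26.4)² = 0.3637 μGy/h
Total = 82.60 + 7.964 + 0.3637 = 90.93 μGy/h.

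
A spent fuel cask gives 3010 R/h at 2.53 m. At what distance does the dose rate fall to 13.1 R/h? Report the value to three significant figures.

38.4 m

Intensity scales as (d₁/d₂)², so d₂ = d₁·√(I₁/I₂).
I₁/I₂ = 3010/13.1 = 229.8, so d₂ = 2.53 × √229.8 = 38.35 m.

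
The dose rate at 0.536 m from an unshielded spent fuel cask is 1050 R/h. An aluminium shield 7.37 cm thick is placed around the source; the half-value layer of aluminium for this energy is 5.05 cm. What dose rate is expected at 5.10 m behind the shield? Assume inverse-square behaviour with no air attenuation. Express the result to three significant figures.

Distance alone: (0.536/5.10)² = 0.01105, so 1050 × 0.01105 = 11.60 R/h.
Shield: 7.37/5.05 = 1.459 half-value layers → attenuation 2^(−1.459) = 0.3637.
Combined: 11.60 × 0.3637 = 4.219 R/h.

4.22 R/h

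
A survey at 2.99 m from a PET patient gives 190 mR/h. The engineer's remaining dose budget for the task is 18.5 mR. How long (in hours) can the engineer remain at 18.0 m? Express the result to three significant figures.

3.53 h

Intensity scales as (d₁/d₂)², so rate at 18.0 m:
(2.99/18.0)² = 0.02759, so 190 × 0.02759 = 5.242 mR/h.
Stay time = 18.5 mR ÷ 5.242 mR/h = 3.529 h.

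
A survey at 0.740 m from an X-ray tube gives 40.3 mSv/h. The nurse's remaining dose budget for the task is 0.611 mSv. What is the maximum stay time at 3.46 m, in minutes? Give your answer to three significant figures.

19.9 min

Intensity scales as (d₁/d₂)², so rate at 3.46 m:
(0.740/3.46)² = 0.04574, so 40.3 × 0.04574 = 1.843 mSv/h.
Stay time = 0.611 mSv ÷ 1.843 mSv/h = 0.3315 h = 19.89 min.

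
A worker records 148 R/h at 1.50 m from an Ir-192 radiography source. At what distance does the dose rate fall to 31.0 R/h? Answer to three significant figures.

3.28 m

Using I₁d₁² = I₂d₂², d₂ = d₁·√(I₁/I₂).
I₁/I₂ = 148/31.0 = 4.774, so d₂ = 1.50 × √4.774 = 3.277 m.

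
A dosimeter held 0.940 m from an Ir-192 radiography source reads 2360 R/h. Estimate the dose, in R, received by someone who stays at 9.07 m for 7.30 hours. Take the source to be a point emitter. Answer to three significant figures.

185 R

By the inverse-square law, rate at 9.07 m:
(0.940/9.07)² = 0.01074, so 2360 × 0.01074 = 25.35 R/h.
Dose = rate × time = 25.35 R/h × 7.300 h = 185.1 R.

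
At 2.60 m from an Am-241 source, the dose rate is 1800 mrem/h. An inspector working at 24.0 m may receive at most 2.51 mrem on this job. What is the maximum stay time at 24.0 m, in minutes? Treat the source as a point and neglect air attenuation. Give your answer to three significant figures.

7.13 min

Applying the 1/r² law, rate at 24.0 m:
1800 × (2.60/24.0)² = 1800 × 0.01174 = 21.13 mrem/h.
Stay time = 2.51 mrem ÷ 21.13 mrem/h = 0.1188 h = 7.128 min.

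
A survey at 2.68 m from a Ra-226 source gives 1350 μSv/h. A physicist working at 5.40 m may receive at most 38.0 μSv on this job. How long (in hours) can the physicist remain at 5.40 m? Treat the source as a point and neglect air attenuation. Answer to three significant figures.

0.114 h

Since intensity falls as 1/r², rate at 5.40 m:
(2.68/5.40)² = 0.2463, so 1350 × 0.2463 = 332.5 μSv/h.
Stay time = 38.0 μSv ÷ 332.5 μSv/h = 0.1143 h.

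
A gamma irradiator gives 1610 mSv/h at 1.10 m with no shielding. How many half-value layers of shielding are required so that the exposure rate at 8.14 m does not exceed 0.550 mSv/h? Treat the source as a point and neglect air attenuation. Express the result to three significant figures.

At 8.14 m, distance alone gives (1.10/8.14)² = 0.01826, so 1610 × 0.01826 = 29.40 mSv/h.
Further attenuation needed: 29.40/0.550 = 53.45.
n = log₂(53.45) = 5.740 half-value layers.

5.74 half-value layers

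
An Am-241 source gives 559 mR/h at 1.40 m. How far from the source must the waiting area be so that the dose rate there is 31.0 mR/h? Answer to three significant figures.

Applying the 1/r² law, d₂ = d₁·√(I₁/I₂).
I₁/I₂ = 559/31.0 = 18.03, so d₂ = 1.40 × √18.03 = 5.945 m.

5.95 m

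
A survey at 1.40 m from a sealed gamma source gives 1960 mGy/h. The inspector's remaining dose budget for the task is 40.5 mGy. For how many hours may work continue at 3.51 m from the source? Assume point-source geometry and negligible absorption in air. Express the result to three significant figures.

0.130 h

Using I₁d₁² = I₂d₂², rate at 3.51 m:
1960 × (1.40/3.51)² = 1960 × 0.1591 = 311.8 mGy/h.
Stay time = 40.5 mGy ÷ 311.8 mGy/h = 0.1299 h.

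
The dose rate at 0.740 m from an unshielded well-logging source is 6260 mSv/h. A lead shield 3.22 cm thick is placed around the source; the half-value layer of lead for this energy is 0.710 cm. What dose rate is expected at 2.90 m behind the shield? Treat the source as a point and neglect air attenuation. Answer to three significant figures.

17.6 mSv/h

Distance alone: 6260 × (0.740/2.90)² = 6260 × 0.06511 = 407.6 mSv/h.
Shield: 3.22/0.710 = 4.535 half-value layers → attenuation 2^(−4.535) = 0.04313.
Combined: 407.6 × 0.04313 = 17.58 mSv/h.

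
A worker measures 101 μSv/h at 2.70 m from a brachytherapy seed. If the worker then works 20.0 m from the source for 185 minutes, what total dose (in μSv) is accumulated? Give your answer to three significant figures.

Since intensity falls as 1/r², rate at 20.0 m:
(2.70/20.0)² = 0.01823, so 101 × 0.01823 = 1.841 μSv/h.
Dose = rate × time = 1.841 μSv/h × 3.083 h = 5.676 μSv.

5.68 μSv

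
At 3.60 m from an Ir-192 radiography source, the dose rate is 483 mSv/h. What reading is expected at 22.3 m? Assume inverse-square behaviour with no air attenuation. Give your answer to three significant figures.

Using I₁d₁² = I₂d₂², the rate at 22.3 m is
483 × (3.60/22.3)² = 483 × 0.02606 = 12.59 mSv/h.

12.6 mSv/h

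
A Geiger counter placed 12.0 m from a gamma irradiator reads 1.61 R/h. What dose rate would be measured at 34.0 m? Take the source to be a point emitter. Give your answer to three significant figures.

0.201 R/h

Using I₁d₁² = I₂d₂², scaling from 12.0 m to 34.0 m:
1.61 × (12.0/34.0)² = 1.61 × 0.1246 = 0.2006 R/h.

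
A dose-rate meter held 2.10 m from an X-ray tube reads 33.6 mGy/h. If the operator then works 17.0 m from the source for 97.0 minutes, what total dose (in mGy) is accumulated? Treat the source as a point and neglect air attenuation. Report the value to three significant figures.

0.829 mGy

Intensity scales as (d₁/d₂)², so rate at 17.0 m:
(2.10/17.0)² = 0.01526, so 33.6 × 0.01526 = 0.5127 mGy/h.
Dose = rate × time = 0.5127 mGy/h × 1.617 h = 0.8290 mGy.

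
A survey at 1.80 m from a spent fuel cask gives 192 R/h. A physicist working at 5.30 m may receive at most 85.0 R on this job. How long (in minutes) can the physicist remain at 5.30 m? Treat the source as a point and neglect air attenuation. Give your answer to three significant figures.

230 min

Applying the 1/r² law, rate at 5.30 m:
192 × (1.80/5.30)² = 192 × 0.1153 = 22.14 R/h.
Stay time = 85.0 R ÷ 22.14 R/h = 3.839 h = 230.3 min.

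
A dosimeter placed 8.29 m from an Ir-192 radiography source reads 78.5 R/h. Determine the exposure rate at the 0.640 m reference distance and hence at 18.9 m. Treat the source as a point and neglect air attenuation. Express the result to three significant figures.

Intensity scales as (d₁/d₂)², so
At 0.640 m: 78.5 × (8.29/0.640)² = 78.5 × 167.8 = 13170 R/h
At 18.9 m: 13170 × (0.640/18.9)² = 13170 × 0.001147 = 15.11 R/h.

13200 R/h; 15.1 R/h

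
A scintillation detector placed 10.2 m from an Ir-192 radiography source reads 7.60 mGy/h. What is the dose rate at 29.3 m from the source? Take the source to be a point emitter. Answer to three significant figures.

By the inverse-square law, scaling from 10.2 m to 29.3 m:
7.60 × (10.2/29.3)² = 7.60 × 0.1212 = 0.9211 mGy/h.

0.921 mGy/h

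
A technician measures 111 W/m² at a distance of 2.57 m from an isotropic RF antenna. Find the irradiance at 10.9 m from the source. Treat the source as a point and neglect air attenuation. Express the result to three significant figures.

By the inverse-square law, the rate at 10.9 m is
(2.57/10.9)² = 0.05559, so 111 × 0.05559 = 6.170 W/m².

6.17 W/m²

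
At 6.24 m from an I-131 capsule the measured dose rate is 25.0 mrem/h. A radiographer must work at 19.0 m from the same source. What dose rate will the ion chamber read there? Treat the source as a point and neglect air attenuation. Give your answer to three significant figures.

By the inverse-square law, scaling from 6.24 m to 19.0 m:
25.0 × (6.24/19.0)² = 25.0 × 0.1079 = 2.697 mrem/h.

2.70 mrem/h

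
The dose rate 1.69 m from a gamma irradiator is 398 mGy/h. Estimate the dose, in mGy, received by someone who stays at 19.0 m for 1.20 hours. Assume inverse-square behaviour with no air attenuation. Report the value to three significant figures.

Applying the 1/r² law, rate at 19.0 m:
(1.69/19.0)² = 0.007912, so 398 × 0.007912 = 3.149 mGy/h.
Dose = rate × time = 3.149 mGy/h × 1.200 h = 3.779 mGy.

3.78 mGy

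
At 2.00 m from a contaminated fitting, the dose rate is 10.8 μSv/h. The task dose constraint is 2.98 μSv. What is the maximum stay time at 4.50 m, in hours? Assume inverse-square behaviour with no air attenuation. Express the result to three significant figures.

By the inverse-square law, rate at 4.50 m:
(2.00/4.50)² = 0.1975, so 10.8 × 0.1975 = 2.133 μSv/h.
Stay time = 2.98 μSv ÷ 2.133 μSv/h = 1.397 h.

1.40 h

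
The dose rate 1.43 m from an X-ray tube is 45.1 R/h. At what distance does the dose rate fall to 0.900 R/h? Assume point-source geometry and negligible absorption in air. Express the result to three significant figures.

10.1 m

Applying the 1/r² law, d₂ = d₁·√(I₁/I₂).
I₁/I₂ = 45.1/0.900 = 50.11, so d₂ = 1.43 × √50.11 = 10.12 m.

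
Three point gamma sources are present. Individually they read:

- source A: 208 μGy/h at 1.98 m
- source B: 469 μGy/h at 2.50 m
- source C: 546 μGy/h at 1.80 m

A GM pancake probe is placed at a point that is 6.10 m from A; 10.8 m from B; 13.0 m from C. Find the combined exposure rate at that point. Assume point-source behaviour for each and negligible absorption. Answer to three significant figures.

57.5 μGy/h

Each source contributes Iᵢ·(dᵢ/rᵢ)²; contributions add.
A: 208 × (1.98/6.10)² = 21.91 μGy/h
B: 469 × (2.50/10.8)² = 25.13 μGy/h
C: 546 × (1.80/13.0)² = 10.47 μGy/h
Total = 21.91 + 25.13 + 10.47 = 57.51 μGy/h.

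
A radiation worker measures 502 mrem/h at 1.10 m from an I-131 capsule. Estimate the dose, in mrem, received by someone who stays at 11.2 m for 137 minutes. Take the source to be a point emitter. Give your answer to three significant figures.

11.1 mrem

Using I₁d₁² = I₂d₂², rate at 11.2 m:
(1.10/11.2)² = 0.009646, so 502 × 0.009646 = 4.842 mrem/h.
Dose = rate × time = 4.842 mrem/h × 2.283 h = 11.05 mrem.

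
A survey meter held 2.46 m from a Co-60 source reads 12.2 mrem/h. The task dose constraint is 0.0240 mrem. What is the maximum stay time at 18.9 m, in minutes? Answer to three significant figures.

6.97 min

Using I₁d₁² = I₂d₂², rate at 18.9 m:
12.2 × (2.46/18.9)² = 12.2 × 0.01694 = 0.2067 mrem/h.
Stay time = 0.0240 mrem ÷ 0.2067 mrem/h = 0.1161 h = 6.966 min.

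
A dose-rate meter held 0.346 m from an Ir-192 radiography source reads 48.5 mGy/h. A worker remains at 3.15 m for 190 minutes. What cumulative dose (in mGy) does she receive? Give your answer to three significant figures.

Applying the 1/r² law, rate at 3.15 m:
48.5 × (0.346/3.15)² = 48.5 × 0.01207 = 0.5854 mGy/h.
Dose = rate × time = 0.5854 mGy/h × 3.167 h = 1.854 mGy.

1.85 mGy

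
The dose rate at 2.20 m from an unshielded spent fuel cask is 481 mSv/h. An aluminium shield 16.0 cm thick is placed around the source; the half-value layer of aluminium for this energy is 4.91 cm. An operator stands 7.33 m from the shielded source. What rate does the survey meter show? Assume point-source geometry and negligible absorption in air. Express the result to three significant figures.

Distance alone: (2.20/7.33)² = 0.09008, so 481 × 0.09008 = 43.33 mSv/h.
Shield: 16.0/4.91 = 3.259 half-value layers → attenuation 2^(−3.259) = 0.1045.
Combined: 43.33 × 0.1045 = 4.528 mSv/h.

4.53 mSv/h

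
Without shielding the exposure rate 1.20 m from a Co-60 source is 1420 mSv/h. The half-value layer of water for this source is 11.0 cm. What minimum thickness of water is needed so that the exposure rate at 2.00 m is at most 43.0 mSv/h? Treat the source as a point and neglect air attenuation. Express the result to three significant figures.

39.3 cm

At 2.00 m, distance alone gives (1.20/2.00)² = 0.3600, so 1420 × 0.3600 = 511.2 mSv/h.
Further attenuation needed: 511.2/43.0 = 11.89.
n = log₂(11.89) = 3.572 half-value layers.
Thickness = 3.572 × 11.0 cm = 39.29 cm.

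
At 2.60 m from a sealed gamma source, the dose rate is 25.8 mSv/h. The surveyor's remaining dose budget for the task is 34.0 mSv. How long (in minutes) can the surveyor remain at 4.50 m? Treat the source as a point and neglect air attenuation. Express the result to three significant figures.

237 min

By the inverse-square law, rate at 4.50 m:
(2.60/4.50)² = 0.3338, so 25.8 × 0.3338 = 8.612 mSv/h.
Stay time = 34.0 mSv ÷ 8.612 mSv/h = 3.948 h = 236.9 min.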